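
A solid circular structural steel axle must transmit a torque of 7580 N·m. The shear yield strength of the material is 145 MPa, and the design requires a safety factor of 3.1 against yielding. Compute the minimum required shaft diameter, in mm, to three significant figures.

d = 93.8 mm

Allowable shear stress τ_allow = 145/3.1 = 46.77 MPa.
For a solid shaft τ = 16T/(πd³), so d³ = 16T/(π τ_allow) = 16×7580000/(π×46.77) = 825300 mm³.
d = (825300)^(1/3) = 93.80 mm.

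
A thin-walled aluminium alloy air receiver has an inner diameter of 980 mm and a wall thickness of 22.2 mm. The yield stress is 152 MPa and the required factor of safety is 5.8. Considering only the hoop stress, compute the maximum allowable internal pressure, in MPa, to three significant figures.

p_allow = 1.19 MPa

σ_allow = 152/5.8 = 26.21 MPa.
σ_h = pD/(2t) → p_allow = 2σ_allow t/D = 2×26.21×22.2/980 = 1.187 MPa.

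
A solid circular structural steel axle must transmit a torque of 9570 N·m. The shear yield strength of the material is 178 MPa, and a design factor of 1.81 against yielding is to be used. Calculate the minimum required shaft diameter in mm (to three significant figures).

d = 79.1 mm

Allowable shear stress τ_allow = 178/1.81 = 98.34 MPa.
For a solid shaft τ = 16T/(πd³), so d³ = 16T/(π τ_allow) = 16×9570000/(π×98.34) = 495600 mm³.
d = (495600)^(1/3) = 79.14 mm.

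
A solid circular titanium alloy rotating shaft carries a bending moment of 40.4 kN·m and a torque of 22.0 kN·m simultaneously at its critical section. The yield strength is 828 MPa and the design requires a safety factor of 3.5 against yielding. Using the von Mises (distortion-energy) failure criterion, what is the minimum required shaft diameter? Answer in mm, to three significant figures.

σ_allow = σ_y/n = 828/3.5 = 236.6 MPa.
For a solid shaft σ_b = 32M/(πd³) and τ = 16T/(πd³), so the von Mises stress is σ' = (16/πd³)·√(4M²+3T²).
√(4M²+3T²) = √(4×(4.040×10^7)² + 3×(2.200×10^7)²) = 8.933×10^7 N·mm.
d³ = 16×8.933×10^7/(π×236.6) = 1.923×10^6 mm³.
d = 124.4 mm.

d = 124 mm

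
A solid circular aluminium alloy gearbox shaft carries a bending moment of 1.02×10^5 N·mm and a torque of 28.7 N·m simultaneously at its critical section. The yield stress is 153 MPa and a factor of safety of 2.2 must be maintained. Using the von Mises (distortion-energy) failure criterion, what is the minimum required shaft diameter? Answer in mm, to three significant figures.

d = 24.9 mm

σ_allow = σ_y/n = 153/2.2 = 69.55 MPa.
For a solid shaft σ_b = 32M/(πd³) and τ = 16T/(πd³), so the von Mises stress is σ' = (16/πd³)·√(4M²+3T²).
√(4M²+3T²) = √(4×(102000)² + 3×(28700)²) = 210000 N·mm.
d³ = 16×210000/(π×69.55) = 15380 mm³.
d = 24.87 mm.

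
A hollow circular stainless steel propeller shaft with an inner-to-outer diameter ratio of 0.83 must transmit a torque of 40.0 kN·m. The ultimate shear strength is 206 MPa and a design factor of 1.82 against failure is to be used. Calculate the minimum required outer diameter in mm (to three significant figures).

d_o = 151 mm

τ_allow = 206/1.82 = 113.2 MPa.
For a hollow shaft τ = 16T/[πd_o³(1−k⁴)] with k = 0.83, so 1−k⁴ = 0.5254.
d_o³ = 16T/[π τ_allow (1−k⁴)] = 16×4.0000×10^7/(π×113.2×0.5254) = 3.426×10^6 mm³.
d_o = 150.7 mm.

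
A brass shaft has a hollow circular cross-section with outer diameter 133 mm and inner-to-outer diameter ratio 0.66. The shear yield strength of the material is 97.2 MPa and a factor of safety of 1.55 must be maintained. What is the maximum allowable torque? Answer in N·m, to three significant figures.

τ_allow = 97.2/1.55 = 62.71 MPa.
For a hollow shaft T_allow = τ_allow·πd_o³(1−k⁴)/16 with 1−k⁴ = 0.8103, so πd_o³(1−k⁴)/16 = 374300 mm³.
T_allow = 62.71×374300 = 2.347×10^7 N·mm = 23470 N·m.

T_allow = 23500 N·m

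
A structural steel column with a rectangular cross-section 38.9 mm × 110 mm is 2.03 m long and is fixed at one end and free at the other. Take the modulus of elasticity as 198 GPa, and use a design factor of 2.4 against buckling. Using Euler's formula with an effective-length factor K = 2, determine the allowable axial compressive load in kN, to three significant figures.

Buckling occurs about the weak axis: I_min = h·b³/12 = 110×38.9³/12 = 539600 mm⁴ (b = 38.9 mm is the smaller dimension).
Effective length L_e = KL = 2×2.03 m = 4060 mm.
Euler critical load P_cr = π²EI/L_e² = π²×198000×539600/4060² = 63970 N.
P_allow = P_cr/n = 63970/2.4 = 26650 N.

P_allow = 26.7 kN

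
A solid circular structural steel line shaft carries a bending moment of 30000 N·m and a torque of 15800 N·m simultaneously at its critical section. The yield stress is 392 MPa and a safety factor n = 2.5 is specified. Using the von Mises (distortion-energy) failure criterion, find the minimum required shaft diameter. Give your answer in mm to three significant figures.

d = 129 mm

σ_allow = σ_y/n = 392/2.5 = 156.8 MPa.
For a solid shaft σ_b = 32M/(πd³) and τ = 16T/(πd³), so the von Mises stress is σ' = (16/πd³)·√(4M²+3T²).
√(4M²+3T²) = √(4×(3.000×10^7)² + 3×(1.580×10^7)²) = 6.595×10^7 N·mm.
d³ = 16×6.595×10^7/(π×156.8) = 2.142×10^6 mm³.
d = 128.9 mm.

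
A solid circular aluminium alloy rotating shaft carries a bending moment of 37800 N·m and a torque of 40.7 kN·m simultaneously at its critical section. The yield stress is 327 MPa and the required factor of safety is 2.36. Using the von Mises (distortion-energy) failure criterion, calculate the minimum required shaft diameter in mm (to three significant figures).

σ_allow = σ_y/n = 327/2.36 = 138.6 MPa.
For a solid shaft σ_b = 32M/(πd³) and τ = 16T/(πd³), so the von Mises stress is σ' = (16/πd³)·√(4M²+3T²).
√(4M²+3T²) = √(4×(3.780×10^7)² + 3×(4.070×10^7)²) = 1.034×10^8 N·mm.
d³ = 16×1.034×10^8/(π×138.6) = 3.799×10^6 mm³.
d = 156.0 mm.

d = 156 mm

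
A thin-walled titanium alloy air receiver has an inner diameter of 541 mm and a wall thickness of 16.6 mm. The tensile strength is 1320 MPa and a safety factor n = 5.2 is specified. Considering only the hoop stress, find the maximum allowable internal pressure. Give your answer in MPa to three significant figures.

p_allow = 15.6 MPa

σ_allow = 1320/5.2 = 253.8 MPa.
σ_h = pD/(2t) → p_allow = 2σ_allow t/D = 2×253.8×16.6/541 = 15.58 MPa.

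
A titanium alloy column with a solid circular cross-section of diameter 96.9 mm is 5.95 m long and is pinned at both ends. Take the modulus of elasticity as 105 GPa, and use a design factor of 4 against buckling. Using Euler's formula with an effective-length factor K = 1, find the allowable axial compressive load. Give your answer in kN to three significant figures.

P_allow = 31.7 kN

I = πd⁴/64 = π×96.9⁴/64 = 4.328×10^6 mm⁴.
Effective length L_e = KL = 1×5.95 m = 5950 mm.
Euler critical load P_cr = π²EI/L_e² = π²×105000×4.328×10^6/5950² = 126700 N.
P_allow = P_cr/n = 126700/4 = 31670 N.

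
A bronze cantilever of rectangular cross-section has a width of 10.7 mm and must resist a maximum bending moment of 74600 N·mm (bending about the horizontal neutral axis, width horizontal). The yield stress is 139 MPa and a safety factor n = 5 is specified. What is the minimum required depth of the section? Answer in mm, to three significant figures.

σ_allow = 139/5 = 27.80 MPa.
For a rectangular section σ = 6M/(bh²), so h² = 6M/(b σ_allow) = 6×74600/(10.7×27.80) = 1505 mm².
h = 38.79 mm.

h = 38.8 mm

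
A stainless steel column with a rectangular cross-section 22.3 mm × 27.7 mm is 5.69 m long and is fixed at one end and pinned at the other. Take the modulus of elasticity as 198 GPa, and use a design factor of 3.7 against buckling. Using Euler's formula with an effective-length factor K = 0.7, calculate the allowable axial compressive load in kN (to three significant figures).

P_allow = 0.852 kN

Buckling occurs about the weak axis: I_min = h·b³/12 = 27.7×22.3³/12 = 25600 mm⁴ (b = 22.3 mm is the smaller dimension).
Effective length L_e = KL = 0.7×5.69 m = 3983 mm.
Euler critical load P_cr = π²EI/L_e² = π²×198000×25600/3983² = 3153 N.
P_allow = P_cr/n = 3153/3.7 = 852.2 N.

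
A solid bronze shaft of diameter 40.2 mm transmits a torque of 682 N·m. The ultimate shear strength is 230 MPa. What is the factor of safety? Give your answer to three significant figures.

τ = 16T/(πd³) = 16×682000/(π×40.2³) = 53.47 MPa.
n = τ_limit/τ = 230/53.47 = 4.302.

n = 4.30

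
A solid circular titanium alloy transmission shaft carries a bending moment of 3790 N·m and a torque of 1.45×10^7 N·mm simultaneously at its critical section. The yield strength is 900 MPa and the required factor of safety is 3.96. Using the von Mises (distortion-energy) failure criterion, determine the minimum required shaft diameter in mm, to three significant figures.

d = 83.8 mm

σ_allow = σ_y/n = 900/3.96 = 227.3 MPa.
For a solid shaft σ_b = 32M/(πd³) and τ = 16T/(πd³), so the von Mises stress is σ' = (16/πd³)·√(4M²+3T²).
√(4M²+3T²) = √(4×(3.790×10^6)² + 3×(1.450×10^7)²) = 2.623×10^7 N·mm.
d³ = 16×2.623×10^7/(π×227.3) = 587900 mm³.
d = 83.77 mm.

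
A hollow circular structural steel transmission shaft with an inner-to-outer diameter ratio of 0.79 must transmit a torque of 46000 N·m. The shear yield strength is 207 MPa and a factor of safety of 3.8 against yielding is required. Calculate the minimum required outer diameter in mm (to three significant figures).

d_o = 192 mm

τ_allow = 207/3.8 = 54.47 MPa.
For a hollow shaft τ = 16T/[πd_o³(1−k⁴)] with k = 0.79, so 1−k⁴ = 0.6105.
d_o³ = 16T/[π τ_allow (1−k⁴)] = 16×4.6000×10^7/(π×54.47×0.6105) = 7.045×10^6 mm³.
d_o = 191.7 mm.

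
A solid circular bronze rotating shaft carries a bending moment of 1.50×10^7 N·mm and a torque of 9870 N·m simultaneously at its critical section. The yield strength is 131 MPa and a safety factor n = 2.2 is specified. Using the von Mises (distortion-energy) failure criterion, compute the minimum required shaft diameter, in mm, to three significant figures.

d = 143 mm

σ_allow = σ_y/n = 131/2.2 = 59.55 MPa.
For a solid shaft σ_b = 32M/(πd³) and τ = 16T/(πd³), so the von Mises stress is σ' = (16/πd³)·√(4M²+3T²).
√(4M²+3T²) = √(4×(1.500×10^7)² + 3×(9.870×10^6)²) = 3.453×10^7 N·mm.
d³ = 16×3.453×10^7/(π×59.55) = 2.953×10^6 mm³.
d = 143.5 mm.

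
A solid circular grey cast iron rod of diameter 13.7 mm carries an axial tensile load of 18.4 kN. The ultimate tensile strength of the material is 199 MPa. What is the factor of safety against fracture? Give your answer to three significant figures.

n = 1.59

A = πd²/4 = 147.4 mm².
σ = F/A = 18400/147.4 = 124.8 MPa.
n = 199/124.8 = 1.594.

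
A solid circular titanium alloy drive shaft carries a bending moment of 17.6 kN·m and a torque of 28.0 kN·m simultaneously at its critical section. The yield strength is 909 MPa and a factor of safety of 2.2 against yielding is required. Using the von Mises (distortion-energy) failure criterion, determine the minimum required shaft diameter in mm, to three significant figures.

σ_allow = σ_y/n = 909/2.2 = 413.2 MPa.
For a solid shaft σ_b = 32M/(πd³) and τ = 16T/(πd³), so the von Mises stress is σ' = (16/πd³)·√(4M²+3T²).
√(4M²+3T²) = √(4×(1.760×10^7)² + 3×(2.800×10^7)²) = 5.993×10^7 N·mm.
d³ = 16×5.993×10^7/(π×413.2) = 738700 mm³.
d = 90.40 mm.

d = 90.4 mm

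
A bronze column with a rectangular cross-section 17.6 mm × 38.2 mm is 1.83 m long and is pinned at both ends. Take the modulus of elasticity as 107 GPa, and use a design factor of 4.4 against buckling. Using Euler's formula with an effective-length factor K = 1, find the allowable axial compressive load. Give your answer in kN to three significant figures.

Buckling occurs about the weak axis: I_min = h·b³/12 = 38.2×17.6³/12 = 17350 mm⁴ (b = 17.6 mm is the smaller dimension).
Effective length L_e = KL = 1×1.83 m = 1830 mm.
Euler critical load P_cr = π²EI/L_e² = π²×107000×17350/1830² = 5473 N.
P_allow = P_cr/n = 5473/4.4 = 1244 N.

P_allow = 1.24 kN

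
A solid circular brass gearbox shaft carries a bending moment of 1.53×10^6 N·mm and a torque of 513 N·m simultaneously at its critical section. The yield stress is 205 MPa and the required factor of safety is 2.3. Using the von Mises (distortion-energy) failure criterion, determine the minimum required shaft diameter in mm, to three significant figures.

σ_allow = σ_y/n = 205/2.3 = 89.13 MPa.
For a solid shaft σ_b = 32M/(πd³) and τ = 16T/(πd³), so the von Mises stress is σ' = (16/πd³)·√(4M²+3T²).
√(4M²+3T²) = √(4×(1.530×10^6)² + 3×(513000)²) = 3.186×10^6 N·mm.
d³ = 16×3.186×10^6/(π×89.13) = 182100 mm³.
d = 56.68 mm.

d = 56.7 mm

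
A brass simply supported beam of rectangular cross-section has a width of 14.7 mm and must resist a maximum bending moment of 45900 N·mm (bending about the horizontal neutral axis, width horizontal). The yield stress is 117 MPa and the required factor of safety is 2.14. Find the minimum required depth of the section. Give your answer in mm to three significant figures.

σ_allow = 117/2.14 = 54.67 MPa.
For a rectangular section σ = 6M/(bh²), so h² = 6M/(b σ_allow) = 6×45900/(14.7×54.67) = 342.7 mm².
h = 18.51 mm.

h = 18.5 mm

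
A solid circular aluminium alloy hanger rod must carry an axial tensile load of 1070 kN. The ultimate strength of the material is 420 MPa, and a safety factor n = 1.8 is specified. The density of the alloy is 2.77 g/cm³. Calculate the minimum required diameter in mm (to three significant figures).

d = 76.4 mm

Allowable stress σ_allow = 420/1.8 = 233.3 MPa.
Required area A = F/σ_allow = 1070000/233.3 = 4586 mm².
A = πd²/4 → d = √(4A/π) = 76.41 mm.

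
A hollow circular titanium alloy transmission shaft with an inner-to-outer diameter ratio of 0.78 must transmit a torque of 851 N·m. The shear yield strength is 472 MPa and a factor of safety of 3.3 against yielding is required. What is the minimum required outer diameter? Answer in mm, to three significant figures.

d_o = 36.4 mm

τ_allow = 472/3.3 = 143.0 MPa.
For a hollow shaft τ = 16T/[πd_o³(1−k⁴)] with k = 0.78, so 1−k⁴ = 0.6298.
d_o³ = 16T/[π τ_allow (1−k⁴)] = 16×851000/(π×143.0×0.6298) = 48110 mm³.
d_o = 36.37 mm.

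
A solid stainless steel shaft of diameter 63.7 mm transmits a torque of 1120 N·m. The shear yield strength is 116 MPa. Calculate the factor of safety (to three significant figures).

n = 5.26

τ = 16T/(πd³) = 16×1120000/(π×63.7³) = 22.07 MPa.
n = τ_limit/τ = 116/22.07 = 5.256.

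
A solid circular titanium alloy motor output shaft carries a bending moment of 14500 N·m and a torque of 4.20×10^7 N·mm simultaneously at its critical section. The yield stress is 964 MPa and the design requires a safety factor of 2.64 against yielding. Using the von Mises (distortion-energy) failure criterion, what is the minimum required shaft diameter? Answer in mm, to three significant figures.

d = 103 mm

σ_allow = σ_y/n = 964/2.64 = 365.2 MPa.
For a solid shaft σ_b = 32M/(πd³) and τ = 16T/(πd³), so the von Mises stress is σ' = (16/πd³)·√(4M²+3T²).
√(4M²+3T²) = √(4×(1.450×10^7)² + 3×(4.200×10^7)²) = 7.831×10^7 N·mm.
d³ = 16×7.831×10^7/(π×365.2) = 1.092×10^6 mm³.
d = 103.0 mm.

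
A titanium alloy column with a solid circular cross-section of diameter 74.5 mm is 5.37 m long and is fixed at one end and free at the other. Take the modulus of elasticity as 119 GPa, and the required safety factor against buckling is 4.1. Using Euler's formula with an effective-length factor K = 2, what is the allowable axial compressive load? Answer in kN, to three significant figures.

P_allow = 3.76 kN

I = πd⁴/64 = π×74.5⁴/64 = 1.512×10^6 mm⁴.
Effective length L_e = KL = 2×5.37 m = 10740 mm.
Euler critical load P_cr = π²EI/L_e² = π²×119000×1.512×10^6/10740² = 15400 N.
P_allow = P_cr/n = 15400/4.1 = 3755 N.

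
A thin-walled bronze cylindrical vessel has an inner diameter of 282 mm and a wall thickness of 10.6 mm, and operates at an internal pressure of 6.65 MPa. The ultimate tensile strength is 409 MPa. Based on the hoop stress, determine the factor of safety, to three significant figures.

n = 4.62

σ_h = pD/(2t) = 6.65×282/(2×10.6) = 88.46 MPa.
n = 409/88.46 = 4.624.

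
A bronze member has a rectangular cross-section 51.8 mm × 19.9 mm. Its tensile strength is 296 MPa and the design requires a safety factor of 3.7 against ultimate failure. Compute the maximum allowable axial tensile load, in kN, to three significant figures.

σ_allow = 296/3.7 = 80.00 MPa.
A = 51.8×19.9 = 1031 mm².
F_allow = σ_allow × A = 80.00×1031 = 82470 N.

F_allow = 82.5 kN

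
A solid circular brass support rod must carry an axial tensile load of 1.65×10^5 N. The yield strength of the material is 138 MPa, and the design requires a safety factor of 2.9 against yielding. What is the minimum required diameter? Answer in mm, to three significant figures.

d = 66.4 mm

Allowable stress σ_allow = 138/2.9 = 47.59 MPa.
Required area A = F/σ_allow = 165000/47.59 = 3467 mm².
A = πd²/4 → d = √(4A/π) = 66.44 mm.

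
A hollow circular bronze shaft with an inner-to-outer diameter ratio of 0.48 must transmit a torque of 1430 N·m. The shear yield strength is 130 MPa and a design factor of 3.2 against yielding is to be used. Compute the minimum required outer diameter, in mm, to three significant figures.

d_o = 57.4 mm

τ_allow = 130/3.2 = 40.62 MPa.
For a hollow shaft τ = 16T/[πd_o³(1−k⁴)] with k = 0.48, so 1−k⁴ = 0.9469.
d_o³ = 16T/[π τ_allow (1−k⁴)] = 16×1430000/(π×40.62×0.9469) = 189300 mm³.
d_o = 57.42 mm.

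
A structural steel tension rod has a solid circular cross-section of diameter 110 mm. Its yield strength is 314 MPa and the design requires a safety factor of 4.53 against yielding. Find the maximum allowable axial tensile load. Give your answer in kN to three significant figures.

F_allow = 659 kN

σ_allow = 314/4.53 = 69.32 MPa.
A = πd²/4 = π×110²/4 = 9503 mm².
F_allow = σ_allow × A = 69.32×9503 = 658700 N.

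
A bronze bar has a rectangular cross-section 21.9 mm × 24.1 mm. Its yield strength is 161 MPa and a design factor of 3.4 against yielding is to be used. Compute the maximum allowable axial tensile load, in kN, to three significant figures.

σ_allow = 161/3.4 = 47.35 MPa.
A = 21.9×24.1 = 527.8 mm².
F_allow = σ_allow × A = 47.35×527.8 = 24990 N.

F_allow = 25.0 kN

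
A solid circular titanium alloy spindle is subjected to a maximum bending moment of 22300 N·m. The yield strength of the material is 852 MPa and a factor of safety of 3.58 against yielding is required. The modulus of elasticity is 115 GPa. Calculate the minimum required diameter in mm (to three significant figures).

d = 98.5 mm

σ_allow = 852/3.58 = 238.0 MPa.
For a solid circular section σ = 32M/(πd³), so d³ = 32M/(π σ_allow) = 32×2.2300×10^7/(π×238.0) = 954400 mm³.
d = 98.46 mm.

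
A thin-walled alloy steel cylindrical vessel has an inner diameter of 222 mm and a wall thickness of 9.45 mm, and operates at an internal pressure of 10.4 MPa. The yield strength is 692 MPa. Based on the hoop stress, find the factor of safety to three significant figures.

n = 5.66

σ_h = pD/(2t) = 10.4×222/(2×9.45) = 122.2 MPa.
n = 692/122.2 = 5.665.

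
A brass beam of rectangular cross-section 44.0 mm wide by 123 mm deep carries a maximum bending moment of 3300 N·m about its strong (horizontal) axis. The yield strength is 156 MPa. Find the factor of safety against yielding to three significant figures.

n = 5.24

Section modulus S = bh²/6 = 44.0×123²/6 = 110900 mm³.
σ = M/S = 3300000/110900 = 29.74 MPa.
n = 156/29.74 = 5.245.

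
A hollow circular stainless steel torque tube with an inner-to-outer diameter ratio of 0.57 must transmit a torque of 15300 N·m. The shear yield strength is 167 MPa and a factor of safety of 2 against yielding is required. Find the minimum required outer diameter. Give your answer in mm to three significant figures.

τ_allow = 167/2 = 83.50 MPa.
For a hollow shaft τ = 16T/[πd_o³(1−k⁴)] with k = 0.57, so 1−k⁴ = 0.8944.
d_o³ = 16T/[π τ_allow (1−k⁴)] = 16×1.5300×10^7/(π×83.50×0.8944) = 1.043×10^6 mm³.
d_o = 101.4 mm.

d_o = 101 mm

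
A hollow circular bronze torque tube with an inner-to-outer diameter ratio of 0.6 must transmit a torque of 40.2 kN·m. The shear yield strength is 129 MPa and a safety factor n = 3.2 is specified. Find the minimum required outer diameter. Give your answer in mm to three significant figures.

τ_allow = 129/3.2 = 40.31 MPa.
For a hollow shaft τ = 16T/[πd_o³(1−k⁴)] with k = 0.6, so 1−k⁴ = 0.8704.
d_o³ = 16T/[π τ_allow (1−k⁴)] = 16×4.0200×10^7/(π×40.31×0.8704) = 5.835×10^6 mm³.
d_o = 180.0 mm.

d_o = 180 mm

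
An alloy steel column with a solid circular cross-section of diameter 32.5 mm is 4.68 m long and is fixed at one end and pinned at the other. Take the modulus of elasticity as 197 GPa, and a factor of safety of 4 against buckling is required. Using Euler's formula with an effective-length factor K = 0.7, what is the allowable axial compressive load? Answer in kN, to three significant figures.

I = πd⁴/64 = π×32.5⁴/64 = 54770 mm⁴.
Effective length L_e = KL = 0.7×4.68 m = 3276 mm.
Euler critical load P_cr = π²EI/L_e² = π²×197000×54770/3276² = 9922 N.
P_allow = P_cr/n = 9922/4 = 2480 N.

P_allow = 2.48 kN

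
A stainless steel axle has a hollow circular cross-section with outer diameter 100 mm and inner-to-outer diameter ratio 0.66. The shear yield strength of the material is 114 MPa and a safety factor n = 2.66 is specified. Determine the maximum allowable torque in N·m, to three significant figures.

T_allow = 6820 N·m

τ_allow = 114/2.66 = 42.86 MPa.
For a hollow shaft T_allow = τ_allow·πd_o³(1−k⁴)/16 with 1−k⁴ = 0.8103, so πd_o³(1−k⁴)/16 = 159100 mm³.
T_allow = 42.86×159100 = 6.818×10^6 N·mm = 6818 N·m.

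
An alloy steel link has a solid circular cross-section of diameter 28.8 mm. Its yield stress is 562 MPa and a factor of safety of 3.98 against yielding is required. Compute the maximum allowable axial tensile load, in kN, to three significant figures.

F_allow = 92.0 kN

σ_allow = 562/3.98 = 141.2 MPa.
A = πd²/4 = π×28.8²/4 = 651.4 mm².
F_allow = σ_allow × A = 141.2×651.4 = 91990 N.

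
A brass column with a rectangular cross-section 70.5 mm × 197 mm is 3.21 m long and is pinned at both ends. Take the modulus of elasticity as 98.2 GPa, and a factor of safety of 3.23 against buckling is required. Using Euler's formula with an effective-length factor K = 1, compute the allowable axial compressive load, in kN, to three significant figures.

Buckling occurs about the weak axis: I_min = h·b³/12 = 197×70.5³/12 = 5.752×10^6 mm⁴ (b = 70.5 mm is the smaller dimension).
Effective length L_e = KL = 1×3.21 m = 3210 mm.
Euler critical load P_cr = π²EI/L_e² = π²×98200×5.752×10^6/3210² = 541100 N.
P_allow = P_cr/n = 541100/3.23 = 167500 N.

P_allow = 168 kN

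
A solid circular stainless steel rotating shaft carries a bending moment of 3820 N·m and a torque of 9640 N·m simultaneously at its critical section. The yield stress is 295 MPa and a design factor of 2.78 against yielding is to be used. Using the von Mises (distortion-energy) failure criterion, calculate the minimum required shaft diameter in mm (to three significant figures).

σ_allow = σ_y/n = 295/2.78 = 106.1 MPa.
For a solid shaft σ_b = 32M/(πd³) and τ = 16T/(πd³), so the von Mises stress is σ' = (16/πd³)·√(4M²+3T²).
√(4M²+3T²) = √(4×(3.820×10^6)² + 3×(9.640×10^6)²) = 1.836×10^7 N·mm.
d³ = 16×1.836×10^7/(π×106.1) = 881300 mm³.
d = 95.87 mm.

d = 95.9 mm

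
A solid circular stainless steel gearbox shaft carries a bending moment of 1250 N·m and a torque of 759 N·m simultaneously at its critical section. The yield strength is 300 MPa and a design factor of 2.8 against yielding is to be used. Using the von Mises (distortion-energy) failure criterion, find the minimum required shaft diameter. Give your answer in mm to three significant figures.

d = 51.2 mm

σ_allow = σ_y/n = 300/2.8 = 107.1 MPa.
For a solid shaft σ_b = 32M/(πd³) and τ = 16T/(πd³), so the von Mises stress is σ' = (16/πd³)·√(4M²+3T²).
√(4M²+3T²) = √(4×(1.250×10^6)² + 3×(759000)²) = 2.825×10^6 N·mm.
d³ = 16×2.825×10^6/(π×107.1) = 134300 mm³.
d = 51.21 mm.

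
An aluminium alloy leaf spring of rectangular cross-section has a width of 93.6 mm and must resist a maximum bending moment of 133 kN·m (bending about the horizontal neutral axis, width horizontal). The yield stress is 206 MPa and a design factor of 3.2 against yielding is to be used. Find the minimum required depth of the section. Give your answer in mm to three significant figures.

h = 364 mm

σ_allow = 206/3.2 = 64.38 MPa.
For a rectangular section σ = 6M/(bh²), so h² = 6M/(b σ_allow) = 6×1.3300×10^8/(93.6×64.38) = 132400 mm².
h = 363.9 mm.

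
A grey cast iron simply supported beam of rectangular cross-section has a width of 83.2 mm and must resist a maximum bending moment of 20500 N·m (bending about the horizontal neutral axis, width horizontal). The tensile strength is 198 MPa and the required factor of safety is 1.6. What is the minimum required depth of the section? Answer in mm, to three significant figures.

h = 109 mm

σ_allow = 198/1.6 = 123.8 MPa.
For a rectangular section σ = 6M/(bh²), so h² = 6M/(b σ_allow) = 6×2.0500×10^7/(83.2×123.8) = 11950 mm².
h = 109.3 mm.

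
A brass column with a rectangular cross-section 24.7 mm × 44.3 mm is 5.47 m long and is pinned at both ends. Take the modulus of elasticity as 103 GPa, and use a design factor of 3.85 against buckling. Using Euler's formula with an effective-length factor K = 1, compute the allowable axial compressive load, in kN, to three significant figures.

P_allow = 0.491 kN

Buckling occurs about the weak axis: I_min = h·b³/12 = 44.3×24.7³/12 = 55630 mm⁴ (b = 24.7 mm is the smaller dimension).
Effective length L_e = KL = 1×5.47 m = 5470 mm.
Euler critical load P_cr = π²EI/L_e² = π²×103000×55630/5470² = 1890 N.
P_allow = P_cr/n = 1890/3.85 = 490.9 N.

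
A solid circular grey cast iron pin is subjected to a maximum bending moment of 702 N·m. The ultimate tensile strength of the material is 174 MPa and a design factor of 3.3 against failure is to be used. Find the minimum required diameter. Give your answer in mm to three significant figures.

σ_allow = 174/3.3 = 52.73 MPa.
For a solid circular section σ = 32M/(πd³), so d³ = 32M/(π σ_allow) = 32×702000/(π×52.73) = 135600 mm³.
d = 51.38 mm.

d = 51.4 mm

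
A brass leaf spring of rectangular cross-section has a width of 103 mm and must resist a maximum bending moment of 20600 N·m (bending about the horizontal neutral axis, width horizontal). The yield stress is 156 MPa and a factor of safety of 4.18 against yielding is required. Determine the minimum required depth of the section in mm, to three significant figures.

h = 179 mm

σ_allow = 156/4.18 = 37.32 MPa.
For a rectangular section σ = 6M/(bh²), so h² = 6M/(b σ_allow) = 6×2.0600×10^7/(103×37.32) = 32150 mm².
h = 179.3 mm.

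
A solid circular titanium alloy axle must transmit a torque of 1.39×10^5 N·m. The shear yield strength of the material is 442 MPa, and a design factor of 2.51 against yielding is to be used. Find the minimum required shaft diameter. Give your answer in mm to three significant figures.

Allowable shear stress τ_allow = 442/2.51 = 176.1 MPa.
For a solid shaft τ = 16T/(πd³), so d³ = 16T/(π τ_allow) = 16×1.3900×10^8/(π×176.1) = 4.020×10^6 mm³.
d = (4.020×10^6)^(1/3) = 159.0 mm.

d = 159 mm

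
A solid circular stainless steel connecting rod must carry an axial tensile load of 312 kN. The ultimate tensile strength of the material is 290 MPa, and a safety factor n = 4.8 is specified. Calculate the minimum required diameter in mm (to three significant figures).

Allowable stress σ_allow = 290/4.8 = 60.42 MPa.
Required area A = F/σ_allow = 312000/60.42 = 5164 mm².
A = πd²/4 → d = √(4A/π) = 81.09 mm.

d = 81.1 mm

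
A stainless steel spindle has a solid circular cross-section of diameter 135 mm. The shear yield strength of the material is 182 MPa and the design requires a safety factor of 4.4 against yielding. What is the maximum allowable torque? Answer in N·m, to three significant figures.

τ_allow = 182/4.4 = 41.36 MPa.
For a solid shaft T_allow = τ_allow·πd³/16; πd³/16 = π×135³/16 = 483100 mm³.
T_allow = 41.36×483100 = 1.998×10^7 N·mm = 19980 N·m.

T_allow = 20000 N·m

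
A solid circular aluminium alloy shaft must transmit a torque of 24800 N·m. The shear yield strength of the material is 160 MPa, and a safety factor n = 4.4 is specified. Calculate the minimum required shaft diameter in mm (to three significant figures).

d = 151 mm

Allowable shear stress τ_allow = 160/4.4 = 36.36 MPa.
For a solid shaft τ = 16T/(πd³), so d³ = 16T/(π τ_allow) = 16×2.4800×10^7/(π×36.36) = 3.473×10^6 mm³.
d = (3.473×10^6)^(1/3) = 151.4 mm.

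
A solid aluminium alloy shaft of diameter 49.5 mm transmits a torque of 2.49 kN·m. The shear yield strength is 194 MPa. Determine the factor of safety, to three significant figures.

τ = 16T/(πd³) = 16×2490000/(π×49.5³) = 104.6 MPa.
n = τ_limit/τ = 194/104.6 = 1.855.

n = 1.86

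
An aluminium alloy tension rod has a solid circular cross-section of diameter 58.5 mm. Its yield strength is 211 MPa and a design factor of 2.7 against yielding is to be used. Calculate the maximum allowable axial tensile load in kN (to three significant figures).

σ_allow = 211/2.7 = 78.15 MPa.
A = πd²/4 = π×58.5²/4 = 2688 mm².
F_allow = σ_allow × A = 78.15×2688 = 210000 N.

F_allow = 210 kN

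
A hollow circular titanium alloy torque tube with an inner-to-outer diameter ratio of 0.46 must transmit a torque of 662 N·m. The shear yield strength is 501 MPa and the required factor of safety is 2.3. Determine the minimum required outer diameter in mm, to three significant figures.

d_o = 25.3 mm

τ_allow = 501/2.3 = 217.8 MPa.
For a hollow shaft τ = 16T/[πd_o³(1−k⁴)] with k = 0.46, so 1−k⁴ = 0.9552.
d_o³ = 16T/[π τ_allow (1−k⁴)] = 16×662000/(π×217.8×0.9552) = 16200 mm³.
d_o = 25.30 mm.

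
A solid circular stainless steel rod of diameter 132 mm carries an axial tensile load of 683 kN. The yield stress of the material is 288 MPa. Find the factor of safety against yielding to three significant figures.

A = πd²/4 = 13680 mm².
σ = F/A = 683000/13680 = 49.91 MPa.
n = 288/49.91 = 5.770.

n = 5.77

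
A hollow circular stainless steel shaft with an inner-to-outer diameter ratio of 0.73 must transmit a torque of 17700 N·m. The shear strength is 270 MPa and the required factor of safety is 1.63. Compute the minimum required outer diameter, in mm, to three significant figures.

τ_allow = 270/1.63 = 165.6 MPa.
For a hollow shaft τ = 16T/[πd_o³(1−k⁴)] with k = 0.73, so 1−k⁴ = 0.7160.
d_o³ = 16T/[π τ_allow (1−k⁴)] = 16×1.7700×10^7/(π×165.6×0.7160) = 760100 mm³.
d_o = 91.26 mm.

d_o = 91.3 mm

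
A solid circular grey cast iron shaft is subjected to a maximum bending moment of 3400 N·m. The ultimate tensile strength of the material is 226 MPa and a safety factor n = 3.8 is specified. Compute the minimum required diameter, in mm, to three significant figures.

d = 83.5 mm

σ_allow = 226/3.8 = 59.47 MPa.
For a solid circular section σ = 32M/(πd³), so d³ = 32M/(π σ_allow) = 32×3400000/(π×59.47) = 582300 mm³.
d = 83.51 mm.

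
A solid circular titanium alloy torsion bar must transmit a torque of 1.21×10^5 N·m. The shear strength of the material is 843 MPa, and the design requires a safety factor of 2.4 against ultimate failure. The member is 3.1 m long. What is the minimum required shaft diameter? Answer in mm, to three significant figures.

Allowable shear stress τ_allow = 843/2.4 = 351.2 MPa.
For a solid shaft τ = 16T/(πd³), so d³ = 16T/(π τ_allow) = 16×1.2100×10^8/(π×351.2) = 1.754×10^6 mm³.
d = (1.754×10^6)^(1/3) = 120.6 mm.

d = 121 mm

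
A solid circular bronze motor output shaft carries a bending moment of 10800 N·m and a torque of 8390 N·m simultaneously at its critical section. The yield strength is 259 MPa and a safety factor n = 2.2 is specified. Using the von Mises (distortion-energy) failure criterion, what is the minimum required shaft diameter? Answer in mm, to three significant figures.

d = 104 mm

σ_allow = σ_y/n = 259/2.2 = 117.7 MPa.
For a solid shaft σ_b = 32M/(πd³) and τ = 16T/(πd³), so the von Mises stress is σ' = (16/πd³)·√(4M²+3T²).
√(4M²+3T²) = √(4×(1.080×10^7)² + 3×(8.390×10^6)²) = 2.603×10^7 N·mm.
d³ = 16×2.603×10^7/(π×117.7) = 1.126×10^6 mm³.
d = 104.0 mm.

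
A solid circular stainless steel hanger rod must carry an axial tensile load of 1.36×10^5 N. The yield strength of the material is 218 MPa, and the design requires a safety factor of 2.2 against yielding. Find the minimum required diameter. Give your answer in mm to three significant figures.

d = 41.8 mm

Allowable stress σ_allow = 218/2.2 = 99.09 MPa.
Required area A = F/σ_allow = 136000/99.09 = 1372 mm².
A = πd²/4 → d = √(4A/π) = 41.80 mm.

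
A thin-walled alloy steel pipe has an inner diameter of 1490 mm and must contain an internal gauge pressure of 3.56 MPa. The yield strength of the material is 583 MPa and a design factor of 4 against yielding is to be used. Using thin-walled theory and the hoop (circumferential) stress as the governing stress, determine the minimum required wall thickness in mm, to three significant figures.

t = 18.2 mm

σ_allow = 583/4 = 145.8 MPa.
Hoop stress σ_h = pD/(2t), so t = pD/(2σ_allow) = 3.56×1490/(2×145.8) = 18.20 mm.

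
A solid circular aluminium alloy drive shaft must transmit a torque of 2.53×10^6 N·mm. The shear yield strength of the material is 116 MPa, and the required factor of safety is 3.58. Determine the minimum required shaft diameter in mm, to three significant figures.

Allowable shear stress τ_allow = 116/3.58 = 32.40 MPa.
For a solid shaft τ = 16T/(πd³), so d³ = 16T/(π τ_allow) = 16×2530000/(π×32.40) = 397700 mm³.
d = (397700)^(1/3) = 73.54 mm.

d = 73.5 mm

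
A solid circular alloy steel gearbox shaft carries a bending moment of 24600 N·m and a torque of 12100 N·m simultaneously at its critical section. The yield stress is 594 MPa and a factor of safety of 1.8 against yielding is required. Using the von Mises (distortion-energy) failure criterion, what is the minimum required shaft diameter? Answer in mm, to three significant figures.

d = 93.8 mm

σ_allow = σ_y/n = 594/1.8 = 330.0 MPa.
For a solid shaft σ_b = 32M/(πd³) and τ = 16T/(πd³), so the von Mises stress is σ' = (16/πd³)·√(4M²+3T²).
√(4M²+3T²) = √(4×(2.460×10^7)² + 3×(1.210×10^7)²) = 5.348×10^7 N·mm.
d³ = 16×5.348×10^7/(π×330.0) = 825300 mm³.
d = 93.80 mm.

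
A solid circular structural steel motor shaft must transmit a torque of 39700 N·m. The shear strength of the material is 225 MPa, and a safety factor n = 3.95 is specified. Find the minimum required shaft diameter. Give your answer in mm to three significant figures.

d = 153 mm

Allowable shear stress τ_allow = 225/3.95 = 56.96 MPa.
For a solid shaft τ = 16T/(πd³), so d³ = 16T/(π τ_allow) = 16×3.9700×10^7/(π×56.96) = 3.550×10^6 mm³.
d = (3.550×10^6)^(1/3) = 152.5 mm.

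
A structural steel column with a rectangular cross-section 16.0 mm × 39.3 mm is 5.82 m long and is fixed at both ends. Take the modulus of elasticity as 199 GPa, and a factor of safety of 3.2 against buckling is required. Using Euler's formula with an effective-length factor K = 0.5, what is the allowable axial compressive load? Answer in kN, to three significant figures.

Buckling occurs about the weak axis: I_min = h·b³/12 = 39.3×16.0³/12 = 13410 mm⁴ (b = 16.0 mm is the smaller dimension).
Effective length L_e = KL = 0.5×5.82 m = 2910 mm.
Euler critical load P_cr = π²EI/L_e² = π²×199000×13410/2910² = 3111 N.
P_allow = P_cr/n = 3111/3.2 = 972.3 N.

P_allow = 0.972 kN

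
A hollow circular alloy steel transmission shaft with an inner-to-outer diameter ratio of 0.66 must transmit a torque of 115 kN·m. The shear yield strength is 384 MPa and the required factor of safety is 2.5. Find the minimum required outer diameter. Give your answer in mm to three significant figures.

τ_allow = 384/2.5 = 153.6 MPa.
For a hollow shaft τ = 16T/[πd_o³(1−k⁴)] with k = 0.66, so 1−k⁴ = 0.8103.
d_o³ = 16T/[π τ_allow (1−k⁴)] = 16×1.1500×10^8/(π×153.6×0.8103) = 4.706×10^6 mm³.
d_o = 167.6 mm.

d_o = 168 mm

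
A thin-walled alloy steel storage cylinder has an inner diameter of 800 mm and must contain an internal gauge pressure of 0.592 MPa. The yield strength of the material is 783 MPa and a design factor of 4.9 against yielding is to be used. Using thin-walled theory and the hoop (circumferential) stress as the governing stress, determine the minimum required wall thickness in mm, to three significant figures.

t = 1.48 mm

σ_allow = 783/4.9 = 159.8 MPa.
Hoop stress σ_h = pD/(2t), so t = pD/(2σ_allow) = 0.592×800/(2×159.8) = 1.482 mm.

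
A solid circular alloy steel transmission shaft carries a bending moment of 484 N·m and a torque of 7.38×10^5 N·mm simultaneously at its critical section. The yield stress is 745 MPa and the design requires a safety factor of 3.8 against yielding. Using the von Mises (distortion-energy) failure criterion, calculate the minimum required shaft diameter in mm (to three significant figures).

d = 34.7 mm

σ_allow = σ_y/n = 745/3.8 = 196.1 MPa.
For a solid shaft σ_b = 32M/(πd³) and τ = 16T/(πd³), so the von Mises stress is σ' = (16/πd³)·√(4M²+3T²).
√(4M²+3T²) = √(4×(484000)² + 3×(738000)²) = 1.603×10^6 N·mm.
d³ = 16×1.603×10^6/(π×196.1) = 41650 mm³.
d = 34.66 mm.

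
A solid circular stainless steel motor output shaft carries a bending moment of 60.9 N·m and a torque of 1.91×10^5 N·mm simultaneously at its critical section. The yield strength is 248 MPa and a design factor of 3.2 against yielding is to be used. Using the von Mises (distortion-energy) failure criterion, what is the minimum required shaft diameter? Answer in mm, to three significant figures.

σ_allow = σ_y/n = 248/3.2 = 77.50 MPa.
For a solid shaft σ_b = 32M/(πd³) and τ = 16T/(πd³), so the von Mises stress is σ' = (16/πd³)·√(4M²+3T²).
√(4M²+3T²) = √(4×(60900)² + 3×(191000)²) = 352500 N·mm.
d³ = 16×352500/(π×77.50) = 23170 mm³.
d = 28.51 mm.

d = 28.5 mm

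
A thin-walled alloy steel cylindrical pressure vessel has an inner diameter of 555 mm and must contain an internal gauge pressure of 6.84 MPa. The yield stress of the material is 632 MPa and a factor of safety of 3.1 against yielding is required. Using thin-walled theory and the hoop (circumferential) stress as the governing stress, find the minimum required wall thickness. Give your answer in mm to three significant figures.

t = 9.31 mm

σ_allow = 632/3.1 = 203.9 MPa.
Hoop stress σ_h = pD/(2t), so t = pD/(2σ_allow) = 6.84×555/(2×203.9) = 9.310 mm.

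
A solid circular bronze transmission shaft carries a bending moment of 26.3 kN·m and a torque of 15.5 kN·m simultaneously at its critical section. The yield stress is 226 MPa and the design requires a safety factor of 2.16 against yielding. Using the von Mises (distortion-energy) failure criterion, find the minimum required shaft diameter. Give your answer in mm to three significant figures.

σ_allow = σ_y/n = 226/2.16 = 104.6 MPa.
For a solid shaft σ_b = 32M/(πd³) and τ = 16T/(πd³), so the von Mises stress is σ' = (16/πd³)·√(4M²+3T²).
√(4M²+3T²) = √(4×(2.630×10^7)² + 3×(1.550×10^7)²) = 5.906×10^7 N·mm.
d³ = 16×5.906×10^7/(π×104.6) = 2.875×10^6 mm³.
d = 142.2 mm.

d = 142 mm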